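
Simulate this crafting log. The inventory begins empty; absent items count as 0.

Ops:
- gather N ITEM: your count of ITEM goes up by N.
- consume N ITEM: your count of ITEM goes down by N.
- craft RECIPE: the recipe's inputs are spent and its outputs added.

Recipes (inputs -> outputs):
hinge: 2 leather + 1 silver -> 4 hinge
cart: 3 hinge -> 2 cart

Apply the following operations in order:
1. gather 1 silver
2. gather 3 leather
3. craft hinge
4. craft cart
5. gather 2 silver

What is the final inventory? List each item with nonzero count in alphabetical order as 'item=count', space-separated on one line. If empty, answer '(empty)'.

After 1 (gather 1 silver): silver=1
After 2 (gather 3 leather): leather=3 silver=1
After 3 (craft hinge): hinge=4 leather=1
After 4 (craft cart): cart=2 hinge=1 leather=1
After 5 (gather 2 silver): cart=2 hinge=1 leather=1 silver=2

Answer: cart=2 hinge=1 leather=1 silver=2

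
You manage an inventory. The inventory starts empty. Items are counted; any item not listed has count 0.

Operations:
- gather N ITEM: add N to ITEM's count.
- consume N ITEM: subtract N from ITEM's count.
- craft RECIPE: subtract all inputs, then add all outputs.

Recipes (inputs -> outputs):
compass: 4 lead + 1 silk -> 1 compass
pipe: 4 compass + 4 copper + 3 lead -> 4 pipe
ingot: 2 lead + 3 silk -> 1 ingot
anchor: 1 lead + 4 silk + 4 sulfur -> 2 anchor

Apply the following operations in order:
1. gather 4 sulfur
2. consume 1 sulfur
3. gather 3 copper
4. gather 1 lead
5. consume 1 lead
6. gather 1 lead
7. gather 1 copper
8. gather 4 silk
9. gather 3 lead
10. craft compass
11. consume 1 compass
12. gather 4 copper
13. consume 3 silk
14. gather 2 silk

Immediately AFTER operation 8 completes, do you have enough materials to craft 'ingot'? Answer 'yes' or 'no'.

Answer: no

Derivation:
After 1 (gather 4 sulfur): sulfur=4
After 2 (consume 1 sulfur): sulfur=3
After 3 (gather 3 copper): copper=3 sulfur=3
After 4 (gather 1 lead): copper=3 lead=1 sulfur=3
After 5 (consume 1 lead): copper=3 sulfur=3
After 6 (gather 1 lead): copper=3 lead=1 sulfur=3
After 7 (gather 1 copper): copper=4 lead=1 sulfur=3
After 8 (gather 4 silk): copper=4 lead=1 silk=4 sulfur=3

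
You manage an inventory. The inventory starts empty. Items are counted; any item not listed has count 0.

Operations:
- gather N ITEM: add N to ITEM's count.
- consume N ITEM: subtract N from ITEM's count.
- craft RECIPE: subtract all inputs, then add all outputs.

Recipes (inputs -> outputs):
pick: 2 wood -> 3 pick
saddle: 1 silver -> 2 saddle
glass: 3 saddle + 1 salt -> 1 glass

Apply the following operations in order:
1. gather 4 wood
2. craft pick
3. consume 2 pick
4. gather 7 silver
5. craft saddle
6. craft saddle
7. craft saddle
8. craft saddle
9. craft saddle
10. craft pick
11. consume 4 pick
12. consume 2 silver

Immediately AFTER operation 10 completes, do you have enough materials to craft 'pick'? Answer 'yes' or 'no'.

Answer: no

Derivation:
After 1 (gather 4 wood): wood=4
After 2 (craft pick): pick=3 wood=2
After 3 (consume 2 pick): pick=1 wood=2
After 4 (gather 7 silver): pick=1 silver=7 wood=2
After 5 (craft saddle): pick=1 saddle=2 silver=6 wood=2
After 6 (craft saddle): pick=1 saddle=4 silver=5 wood=2
After 7 (craft saddle): pick=1 saddle=6 silver=4 wood=2
After 8 (craft saddle): pick=1 saddle=8 silver=3 wood=2
After 9 (craft saddle): pick=1 saddle=10 silver=2 wood=2
After 10 (craft pick): pick=4 saddle=10 silver=2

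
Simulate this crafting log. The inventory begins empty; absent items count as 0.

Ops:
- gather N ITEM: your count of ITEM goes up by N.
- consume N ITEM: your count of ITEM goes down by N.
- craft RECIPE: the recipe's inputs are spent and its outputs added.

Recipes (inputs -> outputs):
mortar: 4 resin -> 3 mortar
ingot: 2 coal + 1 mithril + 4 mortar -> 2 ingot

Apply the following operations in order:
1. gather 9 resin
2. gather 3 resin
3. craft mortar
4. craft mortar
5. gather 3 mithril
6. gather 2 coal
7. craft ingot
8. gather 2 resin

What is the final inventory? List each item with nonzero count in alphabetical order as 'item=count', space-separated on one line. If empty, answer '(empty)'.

After 1 (gather 9 resin): resin=9
After 2 (gather 3 resin): resin=12
After 3 (craft mortar): mortar=3 resin=8
After 4 (craft mortar): mortar=6 resin=4
After 5 (gather 3 mithril): mithril=3 mortar=6 resin=4
After 6 (gather 2 coal): coal=2 mithril=3 mortar=6 resin=4
After 7 (craft ingot): ingot=2 mithril=2 mortar=2 resin=4
After 8 (gather 2 resin): ingot=2 mithril=2 mortar=2 resin=6

Answer: ingot=2 mithril=2 mortar=2 resin=6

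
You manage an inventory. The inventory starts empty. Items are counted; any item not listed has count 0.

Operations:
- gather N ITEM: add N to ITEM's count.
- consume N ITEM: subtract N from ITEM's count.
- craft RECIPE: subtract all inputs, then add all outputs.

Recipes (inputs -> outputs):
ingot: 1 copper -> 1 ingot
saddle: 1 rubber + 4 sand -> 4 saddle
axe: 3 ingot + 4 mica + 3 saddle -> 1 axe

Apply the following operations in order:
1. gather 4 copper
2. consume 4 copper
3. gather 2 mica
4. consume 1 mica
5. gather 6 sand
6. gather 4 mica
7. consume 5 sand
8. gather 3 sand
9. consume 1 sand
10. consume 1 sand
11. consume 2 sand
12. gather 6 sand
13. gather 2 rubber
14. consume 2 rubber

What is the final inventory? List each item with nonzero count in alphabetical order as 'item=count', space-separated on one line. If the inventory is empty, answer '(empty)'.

After 1 (gather 4 copper): copper=4
After 2 (consume 4 copper): (empty)
After 3 (gather 2 mica): mica=2
After 4 (consume 1 mica): mica=1
After 5 (gather 6 sand): mica=1 sand=6
After 6 (gather 4 mica): mica=5 sand=6
After 7 (consume 5 sand): mica=5 sand=1
After 8 (gather 3 sand): mica=5 sand=4
After 9 (consume 1 sand): mica=5 sand=3
After 10 (consume 1 sand): mica=5 sand=2
After 11 (consume 2 sand): mica=5
After 12 (gather 6 sand): mica=5 sand=6
After 13 (gather 2 rubber): mica=5 rubber=2 sand=6
After 14 (consume 2 rubber): mica=5 sand=6

Answer: mica=5 sand=6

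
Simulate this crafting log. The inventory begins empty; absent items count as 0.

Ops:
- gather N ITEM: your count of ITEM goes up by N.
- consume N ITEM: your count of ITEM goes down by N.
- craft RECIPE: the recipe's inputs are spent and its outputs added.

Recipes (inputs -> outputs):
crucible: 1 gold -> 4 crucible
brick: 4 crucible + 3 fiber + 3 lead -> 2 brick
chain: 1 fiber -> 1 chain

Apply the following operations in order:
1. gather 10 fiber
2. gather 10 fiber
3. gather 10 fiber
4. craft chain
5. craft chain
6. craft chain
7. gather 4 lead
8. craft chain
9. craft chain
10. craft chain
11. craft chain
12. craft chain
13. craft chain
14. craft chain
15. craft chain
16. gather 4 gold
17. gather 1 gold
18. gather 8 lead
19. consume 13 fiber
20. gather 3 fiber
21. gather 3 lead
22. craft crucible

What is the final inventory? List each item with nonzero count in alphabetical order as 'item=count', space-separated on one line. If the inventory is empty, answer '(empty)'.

After 1 (gather 10 fiber): fiber=10
After 2 (gather 10 fiber): fiber=20
After 3 (gather 10 fiber): fiber=30
After 4 (craft chain): chain=1 fiber=29
After 5 (craft chain): chain=2 fiber=28
After 6 (craft chain): chain=3 fiber=27
After 7 (gather 4 lead): chain=3 fiber=27 lead=4
After 8 (craft chain): chain=4 fiber=26 lead=4
After 9 (craft chain): chain=5 fiber=25 lead=4
After 10 (craft chain): chain=6 fiber=24 lead=4
After 11 (craft chain): chain=7 fiber=23 lead=4
After 12 (craft chain): chain=8 fiber=22 lead=4
After 13 (craft chain): chain=9 fiber=21 lead=4
After 14 (craft chain): chain=10 fiber=20 lead=4
After 15 (craft chain): chain=11 fiber=19 lead=4
After 16 (gather 4 gold): chain=11 fiber=19 gold=4 lead=4
After 17 (gather 1 gold): chain=11 fiber=19 gold=5 lead=4
After 18 (gather 8 lead): chain=11 fiber=19 gold=5 lead=12
After 19 (consume 13 fiber): chain=11 fiber=6 gold=5 lead=12
After 20 (gather 3 fiber): chain=11 fiber=9 gold=5 lead=12
After 21 (gather 3 lead): chain=11 fiber=9 gold=5 lead=15
After 22 (craft crucible): chain=11 crucible=4 fiber=9 gold=4 lead=15

Answer: chain=11 crucible=4 fiber=9 gold=4 lead=15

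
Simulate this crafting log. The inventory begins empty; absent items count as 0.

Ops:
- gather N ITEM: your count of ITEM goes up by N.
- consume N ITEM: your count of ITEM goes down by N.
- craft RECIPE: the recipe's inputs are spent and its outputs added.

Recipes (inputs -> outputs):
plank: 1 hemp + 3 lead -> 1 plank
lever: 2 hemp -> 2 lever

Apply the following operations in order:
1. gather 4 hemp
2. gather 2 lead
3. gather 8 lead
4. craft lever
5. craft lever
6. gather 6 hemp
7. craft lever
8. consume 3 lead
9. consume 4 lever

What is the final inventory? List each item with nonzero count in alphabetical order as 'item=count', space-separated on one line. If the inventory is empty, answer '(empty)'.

Answer: hemp=4 lead=7 lever=2

Derivation:
After 1 (gather 4 hemp): hemp=4
After 2 (gather 2 lead): hemp=4 lead=2
After 3 (gather 8 lead): hemp=4 lead=10
After 4 (craft lever): hemp=2 lead=10 lever=2
After 5 (craft lever): lead=10 lever=4
After 6 (gather 6 hemp): hemp=6 lead=10 lever=4
After 7 (craft lever): hemp=4 lead=10 lever=6
After 8 (consume 3 lead): hemp=4 lead=7 lever=6
After 9 (consume 4 lever): hemp=4 lead=7 lever=2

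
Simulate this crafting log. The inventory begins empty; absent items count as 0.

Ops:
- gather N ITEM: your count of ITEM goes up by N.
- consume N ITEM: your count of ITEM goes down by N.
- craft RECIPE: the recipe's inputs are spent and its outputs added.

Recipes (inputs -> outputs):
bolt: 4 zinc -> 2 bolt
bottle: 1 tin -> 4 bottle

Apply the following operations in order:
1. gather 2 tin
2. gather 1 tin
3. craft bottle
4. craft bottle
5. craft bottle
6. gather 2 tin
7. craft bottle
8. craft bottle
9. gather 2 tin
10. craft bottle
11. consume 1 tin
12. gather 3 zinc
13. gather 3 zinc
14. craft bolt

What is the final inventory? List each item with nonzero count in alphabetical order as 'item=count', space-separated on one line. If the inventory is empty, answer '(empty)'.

Answer: bolt=2 bottle=24 zinc=2

Derivation:
After 1 (gather 2 tin): tin=2
After 2 (gather 1 tin): tin=3
After 3 (craft bottle): bottle=4 tin=2
After 4 (craft bottle): bottle=8 tin=1
After 5 (craft bottle): bottle=12
After 6 (gather 2 tin): bottle=12 tin=2
After 7 (craft bottle): bottle=16 tin=1
After 8 (craft bottle): bottle=20
After 9 (gather 2 tin): bottle=20 tin=2
After 10 (craft bottle): bottle=24 tin=1
After 11 (consume 1 tin): bottle=24
After 12 (gather 3 zinc): bottle=24 zinc=3
After 13 (gather 3 zinc): bottle=24 zinc=6
After 14 (craft bolt): bolt=2 bottle=24 zinc=2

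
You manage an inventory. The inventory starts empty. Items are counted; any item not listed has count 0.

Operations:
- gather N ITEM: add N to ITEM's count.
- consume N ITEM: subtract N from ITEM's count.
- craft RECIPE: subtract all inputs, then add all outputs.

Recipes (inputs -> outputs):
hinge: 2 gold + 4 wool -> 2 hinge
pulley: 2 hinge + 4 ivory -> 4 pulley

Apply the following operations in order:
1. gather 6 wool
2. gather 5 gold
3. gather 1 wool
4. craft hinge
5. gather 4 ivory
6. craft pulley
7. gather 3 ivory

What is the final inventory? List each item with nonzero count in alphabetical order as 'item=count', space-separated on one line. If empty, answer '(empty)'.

After 1 (gather 6 wool): wool=6
After 2 (gather 5 gold): gold=5 wool=6
After 3 (gather 1 wool): gold=5 wool=7
After 4 (craft hinge): gold=3 hinge=2 wool=3
After 5 (gather 4 ivory): gold=3 hinge=2 ivory=4 wool=3
After 6 (craft pulley): gold=3 pulley=4 wool=3
After 7 (gather 3 ivory): gold=3 ivory=3 pulley=4 wool=3

Answer: gold=3 ivory=3 pulley=4 wool=3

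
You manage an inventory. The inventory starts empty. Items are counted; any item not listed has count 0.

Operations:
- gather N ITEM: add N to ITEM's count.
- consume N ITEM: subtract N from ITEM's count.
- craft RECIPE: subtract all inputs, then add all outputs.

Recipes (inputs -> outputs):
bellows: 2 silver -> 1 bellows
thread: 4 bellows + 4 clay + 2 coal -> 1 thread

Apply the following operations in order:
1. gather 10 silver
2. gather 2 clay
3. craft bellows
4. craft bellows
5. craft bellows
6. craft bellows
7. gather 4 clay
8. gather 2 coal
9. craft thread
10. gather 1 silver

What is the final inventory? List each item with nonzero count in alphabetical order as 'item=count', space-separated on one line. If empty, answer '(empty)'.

After 1 (gather 10 silver): silver=10
After 2 (gather 2 clay): clay=2 silver=10
After 3 (craft bellows): bellows=1 clay=2 silver=8
After 4 (craft bellows): bellows=2 clay=2 silver=6
After 5 (craft bellows): bellows=3 clay=2 silver=4
After 6 (craft bellows): bellows=4 clay=2 silver=2
After 7 (gather 4 clay): bellows=4 clay=6 silver=2
After 8 (gather 2 coal): bellows=4 clay=6 coal=2 silver=2
After 9 (craft thread): clay=2 silver=2 thread=1
After 10 (gather 1 silver): clay=2 silver=3 thread=1

Answer: clay=2 silver=3 thread=1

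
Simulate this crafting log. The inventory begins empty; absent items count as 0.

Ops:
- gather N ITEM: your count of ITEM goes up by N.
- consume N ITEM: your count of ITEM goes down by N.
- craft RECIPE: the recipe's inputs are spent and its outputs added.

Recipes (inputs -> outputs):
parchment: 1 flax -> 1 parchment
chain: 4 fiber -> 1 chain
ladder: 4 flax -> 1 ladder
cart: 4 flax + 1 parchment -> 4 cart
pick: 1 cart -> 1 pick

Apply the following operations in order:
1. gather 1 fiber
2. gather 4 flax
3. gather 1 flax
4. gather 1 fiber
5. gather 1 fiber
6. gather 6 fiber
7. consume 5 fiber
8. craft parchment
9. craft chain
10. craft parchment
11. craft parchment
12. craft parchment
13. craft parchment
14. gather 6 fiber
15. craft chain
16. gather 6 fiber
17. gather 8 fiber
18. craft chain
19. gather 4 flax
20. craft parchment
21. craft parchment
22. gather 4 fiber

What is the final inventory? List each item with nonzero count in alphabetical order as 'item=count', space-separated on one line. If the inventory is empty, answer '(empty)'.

Answer: chain=3 fiber=16 flax=2 parchment=7

Derivation:
After 1 (gather 1 fiber): fiber=1
After 2 (gather 4 flax): fiber=1 flax=4
After 3 (gather 1 flax): fiber=1 flax=5
After 4 (gather 1 fiber): fiber=2 flax=5
After 5 (gather 1 fiber): fiber=3 flax=5
After 6 (gather 6 fiber): fiber=9 flax=5
After 7 (consume 5 fiber): fiber=4 flax=5
After 8 (craft parchment): fiber=4 flax=4 parchment=1
After 9 (craft chain): chain=1 flax=4 parchment=1
After 10 (craft parchment): chain=1 flax=3 parchment=2
After 11 (craft parchment): chain=1 flax=2 parchment=3
After 12 (craft parchment): chain=1 flax=1 parchment=4
After 13 (craft parchment): chain=1 parchment=5
After 14 (gather 6 fiber): chain=1 fiber=6 parchment=5
After 15 (craft chain): chain=2 fiber=2 parchment=5
After 16 (gather 6 fiber): chain=2 fiber=8 parchment=5
After 17 (gather 8 fiber): chain=2 fiber=16 parchment=5
After 18 (craft chain): chain=3 fiber=12 parchment=5
After 19 (gather 4 flax): chain=3 fiber=12 flax=4 parchment=5
After 20 (craft parchment): chain=3 fiber=12 flax=3 parchment=6
After 21 (craft parchment): chain=3 fiber=12 flax=2 parchment=7
After 22 (gather 4 fiber): chain=3 fiber=16 flax=2 parchment=7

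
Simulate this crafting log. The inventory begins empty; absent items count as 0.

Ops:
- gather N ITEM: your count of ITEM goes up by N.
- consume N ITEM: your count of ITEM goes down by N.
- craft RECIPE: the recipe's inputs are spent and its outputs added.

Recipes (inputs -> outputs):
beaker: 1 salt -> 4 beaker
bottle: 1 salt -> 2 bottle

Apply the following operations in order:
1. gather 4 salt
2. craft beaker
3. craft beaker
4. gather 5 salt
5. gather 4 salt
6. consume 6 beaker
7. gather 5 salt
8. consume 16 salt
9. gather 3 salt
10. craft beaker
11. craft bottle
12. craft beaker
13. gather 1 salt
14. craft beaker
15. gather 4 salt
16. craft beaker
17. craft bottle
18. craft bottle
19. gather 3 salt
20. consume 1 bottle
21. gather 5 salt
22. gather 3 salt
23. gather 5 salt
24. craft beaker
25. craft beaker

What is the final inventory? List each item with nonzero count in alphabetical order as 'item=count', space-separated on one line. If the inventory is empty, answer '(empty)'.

Answer: beaker=26 bottle=5 salt=15

Derivation:
After 1 (gather 4 salt): salt=4
After 2 (craft beaker): beaker=4 salt=3
After 3 (craft beaker): beaker=8 salt=2
After 4 (gather 5 salt): beaker=8 salt=7
After 5 (gather 4 salt): beaker=8 salt=11
After 6 (consume 6 beaker): beaker=2 salt=11
After 7 (gather 5 salt): beaker=2 salt=16
After 8 (consume 16 salt): beaker=2
After 9 (gather 3 salt): beaker=2 salt=3
After 10 (craft beaker): beaker=6 salt=2
After 11 (craft bottle): beaker=6 bottle=2 salt=1
After 12 (craft beaker): beaker=10 bottle=2
After 13 (gather 1 salt): beaker=10 bottle=2 salt=1
After 14 (craft beaker): beaker=14 bottle=2
After 15 (gather 4 salt): beaker=14 bottle=2 salt=4
After 16 (craft beaker): beaker=18 bottle=2 salt=3
After 17 (craft bottle): beaker=18 bottle=4 salt=2
After 18 (craft bottle): beaker=18 bottle=6 salt=1
After 19 (gather 3 salt): beaker=18 bottle=6 salt=4
After 20 (consume 1 bottle): beaker=18 bottle=5 salt=4
After 21 (gather 5 salt): beaker=18 bottle=5 salt=9
After 22 (gather 3 salt): beaker=18 bottle=5 salt=12
After 23 (gather 5 salt): beaker=18 bottle=5 salt=17
After 24 (craft beaker): beaker=22 bottle=5 salt=16
After 25 (craft beaker): beaker=26 bottle=5 salt=15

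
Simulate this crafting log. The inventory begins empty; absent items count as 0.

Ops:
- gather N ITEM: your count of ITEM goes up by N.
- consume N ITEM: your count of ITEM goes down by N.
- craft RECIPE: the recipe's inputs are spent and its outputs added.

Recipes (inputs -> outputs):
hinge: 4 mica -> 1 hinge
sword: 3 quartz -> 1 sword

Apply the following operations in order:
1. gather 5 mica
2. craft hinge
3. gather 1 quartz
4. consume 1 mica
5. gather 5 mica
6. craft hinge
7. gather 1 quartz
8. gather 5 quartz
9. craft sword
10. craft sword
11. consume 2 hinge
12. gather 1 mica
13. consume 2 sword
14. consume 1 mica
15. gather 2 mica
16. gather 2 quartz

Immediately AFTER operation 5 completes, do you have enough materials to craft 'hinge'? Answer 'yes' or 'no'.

After 1 (gather 5 mica): mica=5
After 2 (craft hinge): hinge=1 mica=1
After 3 (gather 1 quartz): hinge=1 mica=1 quartz=1
After 4 (consume 1 mica): hinge=1 quartz=1
After 5 (gather 5 mica): hinge=1 mica=5 quartz=1

Answer: yes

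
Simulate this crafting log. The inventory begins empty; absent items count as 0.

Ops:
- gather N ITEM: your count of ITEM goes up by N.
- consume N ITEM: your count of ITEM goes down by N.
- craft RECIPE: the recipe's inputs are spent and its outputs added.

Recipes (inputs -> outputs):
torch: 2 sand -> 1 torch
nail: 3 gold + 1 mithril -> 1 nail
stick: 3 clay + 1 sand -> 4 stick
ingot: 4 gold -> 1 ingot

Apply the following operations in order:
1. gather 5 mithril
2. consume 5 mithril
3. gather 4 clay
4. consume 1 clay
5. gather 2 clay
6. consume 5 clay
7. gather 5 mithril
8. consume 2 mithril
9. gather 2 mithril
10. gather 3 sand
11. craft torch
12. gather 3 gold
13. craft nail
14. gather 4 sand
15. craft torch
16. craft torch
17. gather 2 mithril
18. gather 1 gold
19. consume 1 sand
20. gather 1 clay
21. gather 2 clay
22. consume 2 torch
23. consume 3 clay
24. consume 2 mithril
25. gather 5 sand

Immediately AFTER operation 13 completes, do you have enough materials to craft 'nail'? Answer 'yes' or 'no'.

Answer: no

Derivation:
After 1 (gather 5 mithril): mithril=5
After 2 (consume 5 mithril): (empty)
After 3 (gather 4 clay): clay=4
After 4 (consume 1 clay): clay=3
After 5 (gather 2 clay): clay=5
After 6 (consume 5 clay): (empty)
After 7 (gather 5 mithril): mithril=5
After 8 (consume 2 mithril): mithril=3
After 9 (gather 2 mithril): mithril=5
After 10 (gather 3 sand): mithril=5 sand=3
After 11 (craft torch): mithril=5 sand=1 torch=1
After 12 (gather 3 gold): gold=3 mithril=5 sand=1 torch=1
After 13 (craft nail): mithril=4 nail=1 sand=1 torch=1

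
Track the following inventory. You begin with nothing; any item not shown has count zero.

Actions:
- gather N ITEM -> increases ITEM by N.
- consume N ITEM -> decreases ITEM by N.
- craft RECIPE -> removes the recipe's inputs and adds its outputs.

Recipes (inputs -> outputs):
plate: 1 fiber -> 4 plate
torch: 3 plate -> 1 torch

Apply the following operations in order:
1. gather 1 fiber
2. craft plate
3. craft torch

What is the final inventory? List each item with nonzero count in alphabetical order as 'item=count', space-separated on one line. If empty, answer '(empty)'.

Answer: plate=1 torch=1

Derivation:
After 1 (gather 1 fiber): fiber=1
After 2 (craft plate): plate=4
After 3 (craft torch): plate=1 torch=1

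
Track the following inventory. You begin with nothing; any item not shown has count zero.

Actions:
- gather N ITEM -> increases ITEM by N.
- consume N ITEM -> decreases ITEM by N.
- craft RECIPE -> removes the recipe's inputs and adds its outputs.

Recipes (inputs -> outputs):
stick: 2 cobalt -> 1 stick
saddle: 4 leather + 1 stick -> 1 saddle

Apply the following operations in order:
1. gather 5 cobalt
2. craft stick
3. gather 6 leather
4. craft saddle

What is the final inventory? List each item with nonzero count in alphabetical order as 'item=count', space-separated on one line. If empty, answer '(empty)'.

After 1 (gather 5 cobalt): cobalt=5
After 2 (craft stick): cobalt=3 stick=1
After 3 (gather 6 leather): cobalt=3 leather=6 stick=1
After 4 (craft saddle): cobalt=3 leather=2 saddle=1

Answer: cobalt=3 leather=2 saddle=1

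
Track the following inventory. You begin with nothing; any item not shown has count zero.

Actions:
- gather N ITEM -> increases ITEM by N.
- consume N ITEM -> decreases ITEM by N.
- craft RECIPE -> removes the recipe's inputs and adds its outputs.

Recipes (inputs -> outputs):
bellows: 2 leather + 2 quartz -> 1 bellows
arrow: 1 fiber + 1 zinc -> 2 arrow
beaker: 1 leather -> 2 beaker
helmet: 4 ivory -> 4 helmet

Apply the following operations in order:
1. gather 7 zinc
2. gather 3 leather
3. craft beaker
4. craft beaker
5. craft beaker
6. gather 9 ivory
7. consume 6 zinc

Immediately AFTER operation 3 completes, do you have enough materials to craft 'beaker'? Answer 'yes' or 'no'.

Answer: yes

Derivation:
After 1 (gather 7 zinc): zinc=7
After 2 (gather 3 leather): leather=3 zinc=7
After 3 (craft beaker): beaker=2 leather=2 zinc=7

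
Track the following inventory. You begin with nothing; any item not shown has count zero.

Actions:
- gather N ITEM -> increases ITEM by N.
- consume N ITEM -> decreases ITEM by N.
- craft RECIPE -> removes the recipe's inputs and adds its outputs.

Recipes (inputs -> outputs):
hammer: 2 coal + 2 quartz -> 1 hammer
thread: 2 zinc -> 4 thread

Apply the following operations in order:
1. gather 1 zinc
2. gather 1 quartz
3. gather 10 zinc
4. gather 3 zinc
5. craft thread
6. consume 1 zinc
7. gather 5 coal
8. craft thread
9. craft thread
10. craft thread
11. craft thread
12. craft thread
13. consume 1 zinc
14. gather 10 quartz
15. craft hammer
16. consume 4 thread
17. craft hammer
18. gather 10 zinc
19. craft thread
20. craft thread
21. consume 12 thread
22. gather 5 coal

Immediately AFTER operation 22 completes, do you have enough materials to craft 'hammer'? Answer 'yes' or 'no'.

After 1 (gather 1 zinc): zinc=1
After 2 (gather 1 quartz): quartz=1 zinc=1
After 3 (gather 10 zinc): quartz=1 zinc=11
After 4 (gather 3 zinc): quartz=1 zinc=14
After 5 (craft thread): quartz=1 thread=4 zinc=12
After 6 (consume 1 zinc): quartz=1 thread=4 zinc=11
After 7 (gather 5 coal): coal=5 quartz=1 thread=4 zinc=11
After 8 (craft thread): coal=5 quartz=1 thread=8 zinc=9
After 9 (craft thread): coal=5 quartz=1 thread=12 zinc=7
After 10 (craft thread): coal=5 quartz=1 thread=16 zinc=5
After 11 (craft thread): coal=5 quartz=1 thread=20 zinc=3
After 12 (craft thread): coal=5 quartz=1 thread=24 zinc=1
After 13 (consume 1 zinc): coal=5 quartz=1 thread=24
After 14 (gather 10 quartz): coal=5 quartz=11 thread=24
After 15 (craft hammer): coal=3 hammer=1 quartz=9 thread=24
After 16 (consume 4 thread): coal=3 hammer=1 quartz=9 thread=20
After 17 (craft hammer): coal=1 hammer=2 quartz=7 thread=20
After 18 (gather 10 zinc): coal=1 hammer=2 quartz=7 thread=20 zinc=10
After 19 (craft thread): coal=1 hammer=2 quartz=7 thread=24 zinc=8
After 20 (craft thread): coal=1 hammer=2 quartz=7 thread=28 zinc=6
After 21 (consume 12 thread): coal=1 hammer=2 quartz=7 thread=16 zinc=6
After 22 (gather 5 coal): coal=6 hammer=2 quartz=7 thread=16 zinc=6

Answer: yes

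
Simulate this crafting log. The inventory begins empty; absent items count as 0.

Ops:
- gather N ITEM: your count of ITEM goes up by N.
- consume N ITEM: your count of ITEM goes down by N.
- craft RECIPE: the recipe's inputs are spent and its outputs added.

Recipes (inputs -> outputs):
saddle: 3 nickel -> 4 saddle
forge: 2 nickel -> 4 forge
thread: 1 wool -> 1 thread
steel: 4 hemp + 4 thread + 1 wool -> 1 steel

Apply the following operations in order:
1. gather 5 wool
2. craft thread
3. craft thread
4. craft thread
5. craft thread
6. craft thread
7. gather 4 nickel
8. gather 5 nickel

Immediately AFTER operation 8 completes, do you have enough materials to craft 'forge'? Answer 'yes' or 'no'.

Answer: yes

Derivation:
After 1 (gather 5 wool): wool=5
After 2 (craft thread): thread=1 wool=4
After 3 (craft thread): thread=2 wool=3
After 4 (craft thread): thread=3 wool=2
After 5 (craft thread): thread=4 wool=1
After 6 (craft thread): thread=5
After 7 (gather 4 nickel): nickel=4 thread=5
After 8 (gather 5 nickel): nickel=9 thread=5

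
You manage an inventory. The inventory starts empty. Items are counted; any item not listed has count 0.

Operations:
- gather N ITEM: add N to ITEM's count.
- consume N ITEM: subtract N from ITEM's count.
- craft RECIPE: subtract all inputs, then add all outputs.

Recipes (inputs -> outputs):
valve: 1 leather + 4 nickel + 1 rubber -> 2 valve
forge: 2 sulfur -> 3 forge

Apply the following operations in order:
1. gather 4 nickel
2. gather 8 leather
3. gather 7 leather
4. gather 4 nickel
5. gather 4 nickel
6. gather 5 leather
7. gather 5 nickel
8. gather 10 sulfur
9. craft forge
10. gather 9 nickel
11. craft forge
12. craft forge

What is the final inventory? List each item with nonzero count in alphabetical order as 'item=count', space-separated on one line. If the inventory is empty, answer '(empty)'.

Answer: forge=9 leather=20 nickel=26 sulfur=4

Derivation:
After 1 (gather 4 nickel): nickel=4
After 2 (gather 8 leather): leather=8 nickel=4
After 3 (gather 7 leather): leather=15 nickel=4
After 4 (gather 4 nickel): leather=15 nickel=8
After 5 (gather 4 nickel): leather=15 nickel=12
After 6 (gather 5 leather): leather=20 nickel=12
After 7 (gather 5 nickel): leather=20 nickel=17
After 8 (gather 10 sulfur): leather=20 nickel=17 sulfur=10
After 9 (craft forge): forge=3 leather=20 nickel=17 sulfur=8
After 10 (gather 9 nickel): forge=3 leather=20 nickel=26 sulfur=8
After 11 (craft forge): forge=6 leather=20 nickel=26 sulfur=6
After 12 (craft forge): forge=9 leather=20 nickel=26 sulfur=4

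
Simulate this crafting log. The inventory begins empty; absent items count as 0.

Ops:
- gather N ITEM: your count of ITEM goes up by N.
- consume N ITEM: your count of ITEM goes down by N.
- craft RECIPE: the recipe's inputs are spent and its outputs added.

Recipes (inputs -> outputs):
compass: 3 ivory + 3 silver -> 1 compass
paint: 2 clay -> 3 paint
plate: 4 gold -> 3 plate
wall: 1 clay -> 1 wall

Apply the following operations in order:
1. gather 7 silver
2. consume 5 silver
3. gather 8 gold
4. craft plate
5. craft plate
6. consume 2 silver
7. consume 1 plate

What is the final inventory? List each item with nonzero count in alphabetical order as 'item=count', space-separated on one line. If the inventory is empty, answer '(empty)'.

After 1 (gather 7 silver): silver=7
After 2 (consume 5 silver): silver=2
After 3 (gather 8 gold): gold=8 silver=2
After 4 (craft plate): gold=4 plate=3 silver=2
After 5 (craft plate): plate=6 silver=2
After 6 (consume 2 silver): plate=6
After 7 (consume 1 plate): plate=5

Answer: plate=5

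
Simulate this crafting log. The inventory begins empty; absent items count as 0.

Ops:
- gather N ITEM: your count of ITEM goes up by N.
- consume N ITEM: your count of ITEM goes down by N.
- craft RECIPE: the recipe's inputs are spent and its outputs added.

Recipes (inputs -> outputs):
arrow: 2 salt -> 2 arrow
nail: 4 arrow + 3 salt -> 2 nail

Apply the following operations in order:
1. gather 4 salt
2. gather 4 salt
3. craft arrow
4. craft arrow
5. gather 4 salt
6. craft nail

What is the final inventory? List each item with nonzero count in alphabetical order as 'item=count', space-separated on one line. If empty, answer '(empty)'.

Answer: nail=2 salt=5

Derivation:
After 1 (gather 4 salt): salt=4
After 2 (gather 4 salt): salt=8
After 3 (craft arrow): arrow=2 salt=6
After 4 (craft arrow): arrow=4 salt=4
After 5 (gather 4 salt): arrow=4 salt=8
After 6 (craft nail): nail=2 salt=5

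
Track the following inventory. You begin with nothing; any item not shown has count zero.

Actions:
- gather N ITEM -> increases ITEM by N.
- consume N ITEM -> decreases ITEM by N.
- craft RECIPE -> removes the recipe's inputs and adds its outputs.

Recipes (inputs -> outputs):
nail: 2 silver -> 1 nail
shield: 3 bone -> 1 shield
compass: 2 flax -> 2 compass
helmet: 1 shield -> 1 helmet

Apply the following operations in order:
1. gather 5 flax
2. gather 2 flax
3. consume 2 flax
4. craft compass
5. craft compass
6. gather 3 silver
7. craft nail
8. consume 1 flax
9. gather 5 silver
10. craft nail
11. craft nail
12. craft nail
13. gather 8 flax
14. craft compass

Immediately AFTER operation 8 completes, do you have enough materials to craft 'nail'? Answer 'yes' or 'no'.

Answer: no

Derivation:
After 1 (gather 5 flax): flax=5
After 2 (gather 2 flax): flax=7
After 3 (consume 2 flax): flax=5
After 4 (craft compass): compass=2 flax=3
After 5 (craft compass): compass=4 flax=1
After 6 (gather 3 silver): compass=4 flax=1 silver=3
After 7 (craft nail): compass=4 flax=1 nail=1 silver=1
After 8 (consume 1 flax): compass=4 nail=1 silver=1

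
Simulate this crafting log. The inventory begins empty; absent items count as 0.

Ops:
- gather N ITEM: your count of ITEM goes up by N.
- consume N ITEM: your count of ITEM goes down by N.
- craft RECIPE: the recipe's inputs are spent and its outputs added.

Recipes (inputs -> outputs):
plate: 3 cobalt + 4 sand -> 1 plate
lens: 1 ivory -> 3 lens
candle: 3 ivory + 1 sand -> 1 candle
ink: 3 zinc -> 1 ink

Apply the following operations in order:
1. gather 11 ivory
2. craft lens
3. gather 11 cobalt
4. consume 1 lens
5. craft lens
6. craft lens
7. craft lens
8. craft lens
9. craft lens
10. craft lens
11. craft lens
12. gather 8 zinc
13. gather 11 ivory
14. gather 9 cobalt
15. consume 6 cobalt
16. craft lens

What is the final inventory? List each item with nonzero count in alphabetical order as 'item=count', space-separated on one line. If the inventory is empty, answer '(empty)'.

After 1 (gather 11 ivory): ivory=11
After 2 (craft lens): ivory=10 lens=3
After 3 (gather 11 cobalt): cobalt=11 ivory=10 lens=3
After 4 (consume 1 lens): cobalt=11 ivory=10 lens=2
After 5 (craft lens): cobalt=11 ivory=9 lens=5
After 6 (craft lens): cobalt=11 ivory=8 lens=8
After 7 (craft lens): cobalt=11 ivory=7 lens=11
After 8 (craft lens): cobalt=11 ivory=6 lens=14
After 9 (craft lens): cobalt=11 ivory=5 lens=17
After 10 (craft lens): cobalt=11 ivory=4 lens=20
After 11 (craft lens): cobalt=11 ivory=3 lens=23
After 12 (gather 8 zinc): cobalt=11 ivory=3 lens=23 zinc=8
After 13 (gather 11 ivory): cobalt=11 ivory=14 lens=23 zinc=8
After 14 (gather 9 cobalt): cobalt=20 ivory=14 lens=23 zinc=8
After 15 (consume 6 cobalt): cobalt=14 ivory=14 lens=23 zinc=8
After 16 (craft lens): cobalt=14 ivory=13 lens=26 zinc=8

Answer: cobalt=14 ivory=13 lens=26 zinc=8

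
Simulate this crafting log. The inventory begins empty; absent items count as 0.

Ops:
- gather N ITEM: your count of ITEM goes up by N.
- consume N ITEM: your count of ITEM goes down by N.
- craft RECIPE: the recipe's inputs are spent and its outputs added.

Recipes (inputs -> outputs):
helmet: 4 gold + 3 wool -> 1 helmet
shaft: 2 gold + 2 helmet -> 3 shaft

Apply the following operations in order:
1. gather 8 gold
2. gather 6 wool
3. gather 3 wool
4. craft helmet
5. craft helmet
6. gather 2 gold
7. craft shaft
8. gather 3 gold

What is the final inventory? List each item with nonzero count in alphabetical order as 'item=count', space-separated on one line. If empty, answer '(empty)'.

After 1 (gather 8 gold): gold=8
After 2 (gather 6 wool): gold=8 wool=6
After 3 (gather 3 wool): gold=8 wool=9
After 4 (craft helmet): gold=4 helmet=1 wool=6
After 5 (craft helmet): helmet=2 wool=3
After 6 (gather 2 gold): gold=2 helmet=2 wool=3
After 7 (craft shaft): shaft=3 wool=3
After 8 (gather 3 gold): gold=3 shaft=3 wool=3

Answer: gold=3 shaft=3 wool=3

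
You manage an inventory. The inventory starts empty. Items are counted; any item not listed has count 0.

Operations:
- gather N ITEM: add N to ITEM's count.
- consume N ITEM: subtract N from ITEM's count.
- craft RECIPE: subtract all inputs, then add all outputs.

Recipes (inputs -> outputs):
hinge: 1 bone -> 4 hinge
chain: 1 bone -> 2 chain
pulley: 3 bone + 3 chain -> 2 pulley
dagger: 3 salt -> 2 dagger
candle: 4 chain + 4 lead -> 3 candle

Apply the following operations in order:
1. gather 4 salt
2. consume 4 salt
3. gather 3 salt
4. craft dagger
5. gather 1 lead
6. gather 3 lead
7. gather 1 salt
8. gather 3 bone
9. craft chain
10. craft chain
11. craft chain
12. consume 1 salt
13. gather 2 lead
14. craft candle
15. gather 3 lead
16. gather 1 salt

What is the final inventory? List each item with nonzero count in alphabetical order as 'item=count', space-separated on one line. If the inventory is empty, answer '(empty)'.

Answer: candle=3 chain=2 dagger=2 lead=5 salt=1

Derivation:
After 1 (gather 4 salt): salt=4
After 2 (consume 4 salt): (empty)
After 3 (gather 3 salt): salt=3
After 4 (craft dagger): dagger=2
After 5 (gather 1 lead): dagger=2 lead=1
After 6 (gather 3 lead): dagger=2 lead=4
After 7 (gather 1 salt): dagger=2 lead=4 salt=1
After 8 (gather 3 bone): bone=3 dagger=2 lead=4 salt=1
After 9 (craft chain): bone=2 chain=2 dagger=2 lead=4 salt=1
After 10 (craft chain): bone=1 chain=4 dagger=2 lead=4 salt=1
After 11 (craft chain): chain=6 dagger=2 lead=4 salt=1
After 12 (consume 1 salt): chain=6 dagger=2 lead=4
After 13 (gather 2 lead): chain=6 dagger=2 lead=6
After 14 (craft candle): candle=3 chain=2 dagger=2 lead=2
After 15 (gather 3 lead): candle=3 chain=2 dagger=2 lead=5
After 16 (gather 1 salt): candle=3 chain=2 dagger=2 lead=5 salt=1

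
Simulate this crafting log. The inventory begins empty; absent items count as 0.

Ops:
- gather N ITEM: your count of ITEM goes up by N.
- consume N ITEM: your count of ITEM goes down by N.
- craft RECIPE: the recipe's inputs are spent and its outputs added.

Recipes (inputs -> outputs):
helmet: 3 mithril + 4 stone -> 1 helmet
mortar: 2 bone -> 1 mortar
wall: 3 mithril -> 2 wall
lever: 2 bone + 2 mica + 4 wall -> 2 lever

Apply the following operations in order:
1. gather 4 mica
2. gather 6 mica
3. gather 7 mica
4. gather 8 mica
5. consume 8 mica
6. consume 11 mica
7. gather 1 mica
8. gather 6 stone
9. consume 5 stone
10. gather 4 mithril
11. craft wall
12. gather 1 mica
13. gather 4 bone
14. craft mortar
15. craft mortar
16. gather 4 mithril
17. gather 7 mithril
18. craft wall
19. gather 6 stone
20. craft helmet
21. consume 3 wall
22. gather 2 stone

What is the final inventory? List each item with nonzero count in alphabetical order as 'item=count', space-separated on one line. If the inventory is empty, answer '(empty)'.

Answer: helmet=1 mica=8 mithril=6 mortar=2 stone=5 wall=1

Derivation:
After 1 (gather 4 mica): mica=4
After 2 (gather 6 mica): mica=10
After 3 (gather 7 mica): mica=17
After 4 (gather 8 mica): mica=25
After 5 (consume 8 mica): mica=17
After 6 (consume 11 mica): mica=6
After 7 (gather 1 mica): mica=7
After 8 (gather 6 stone): mica=7 stone=6
After 9 (consume 5 stone): mica=7 stone=1
After 10 (gather 4 mithril): mica=7 mithril=4 stone=1
After 11 (craft wall): mica=7 mithril=1 stone=1 wall=2
After 12 (gather 1 mica): mica=8 mithril=1 stone=1 wall=2
After 13 (gather 4 bone): bone=4 mica=8 mithril=1 stone=1 wall=2
After 14 (craft mortar): bone=2 mica=8 mithril=1 mortar=1 stone=1 wall=2
After 15 (craft mortar): mica=8 mithril=1 mortar=2 stone=1 wall=2
After 16 (gather 4 mithril): mica=8 mithril=5 mortar=2 stone=1 wall=2
After 17 (gather 7 mithril): mica=8 mithril=12 mortar=2 stone=1 wall=2
After 18 (craft wall): mica=8 mithril=9 mortar=2 stone=1 wall=4
After 19 (gather 6 stone): mica=8 mithril=9 mortar=2 stone=7 wall=4
After 20 (craft helmet): helmet=1 mica=8 mithril=6 mortar=2 stone=3 wall=4
After 21 (consume 3 wall): helmet=1 mica=8 mithril=6 mortar=2 stone=3 wall=1
After 22 (gather 2 stone): helmet=1 mica=8 mithril=6 mortar=2 stone=5 wall=1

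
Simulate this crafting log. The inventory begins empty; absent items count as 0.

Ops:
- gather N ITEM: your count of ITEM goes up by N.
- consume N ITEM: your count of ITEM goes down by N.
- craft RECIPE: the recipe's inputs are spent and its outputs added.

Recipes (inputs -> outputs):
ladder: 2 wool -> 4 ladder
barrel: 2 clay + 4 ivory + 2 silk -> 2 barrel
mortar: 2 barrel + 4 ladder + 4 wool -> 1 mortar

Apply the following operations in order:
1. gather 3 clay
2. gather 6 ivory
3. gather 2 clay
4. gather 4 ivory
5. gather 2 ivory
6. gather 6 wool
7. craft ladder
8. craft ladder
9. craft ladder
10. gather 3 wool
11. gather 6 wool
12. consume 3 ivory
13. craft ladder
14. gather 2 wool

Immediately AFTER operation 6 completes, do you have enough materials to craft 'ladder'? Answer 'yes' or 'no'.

After 1 (gather 3 clay): clay=3
After 2 (gather 6 ivory): clay=3 ivory=6
After 3 (gather 2 clay): clay=5 ivory=6
After 4 (gather 4 ivory): clay=5 ivory=10
After 5 (gather 2 ivory): clay=5 ivory=12
After 6 (gather 6 wool): clay=5 ivory=12 wool=6

Answer: yes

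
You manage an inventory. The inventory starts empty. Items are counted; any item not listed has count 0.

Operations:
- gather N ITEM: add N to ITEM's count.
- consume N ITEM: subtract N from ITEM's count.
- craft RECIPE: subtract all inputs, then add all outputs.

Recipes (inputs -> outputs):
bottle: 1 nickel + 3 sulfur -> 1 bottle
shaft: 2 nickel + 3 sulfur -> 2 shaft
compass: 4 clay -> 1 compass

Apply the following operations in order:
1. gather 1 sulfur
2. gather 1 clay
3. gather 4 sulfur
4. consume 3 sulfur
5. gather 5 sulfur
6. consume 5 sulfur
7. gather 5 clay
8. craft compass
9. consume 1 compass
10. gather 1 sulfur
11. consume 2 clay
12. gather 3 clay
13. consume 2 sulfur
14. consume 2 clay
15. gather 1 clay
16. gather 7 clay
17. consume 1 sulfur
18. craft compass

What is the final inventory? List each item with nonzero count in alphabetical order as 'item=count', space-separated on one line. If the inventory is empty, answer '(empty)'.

After 1 (gather 1 sulfur): sulfur=1
After 2 (gather 1 clay): clay=1 sulfur=1
After 3 (gather 4 sulfur): clay=1 sulfur=5
After 4 (consume 3 sulfur): clay=1 sulfur=2
After 5 (gather 5 sulfur): clay=1 sulfur=7
After 6 (consume 5 sulfur): clay=1 sulfur=2
After 7 (gather 5 clay): clay=6 sulfur=2
After 8 (craft compass): clay=2 compass=1 sulfur=2
After 9 (consume 1 compass): clay=2 sulfur=2
After 10 (gather 1 sulfur): clay=2 sulfur=3
After 11 (consume 2 clay): sulfur=3
After 12 (gather 3 clay): clay=3 sulfur=3
After 13 (consume 2 sulfur): clay=3 sulfur=1
After 14 (consume 2 clay): clay=1 sulfur=1
After 15 (gather 1 clay): clay=2 sulfur=1
After 16 (gather 7 clay): clay=9 sulfur=1
After 17 (consume 1 sulfur): clay=9
After 18 (craft compass): clay=5 compass=1

Answer: clay=5 compass=1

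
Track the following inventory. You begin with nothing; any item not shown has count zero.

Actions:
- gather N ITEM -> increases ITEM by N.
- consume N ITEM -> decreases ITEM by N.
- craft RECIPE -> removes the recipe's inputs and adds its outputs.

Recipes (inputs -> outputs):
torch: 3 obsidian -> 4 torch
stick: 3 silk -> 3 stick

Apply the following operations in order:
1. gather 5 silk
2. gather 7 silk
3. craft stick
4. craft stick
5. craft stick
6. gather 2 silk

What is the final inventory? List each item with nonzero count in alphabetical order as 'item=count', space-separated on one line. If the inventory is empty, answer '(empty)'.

Answer: silk=5 stick=9

Derivation:
After 1 (gather 5 silk): silk=5
After 2 (gather 7 silk): silk=12
After 3 (craft stick): silk=9 stick=3
After 4 (craft stick): silk=6 stick=6
After 5 (craft stick): silk=3 stick=9
After 6 (gather 2 silk): silk=5 stick=9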